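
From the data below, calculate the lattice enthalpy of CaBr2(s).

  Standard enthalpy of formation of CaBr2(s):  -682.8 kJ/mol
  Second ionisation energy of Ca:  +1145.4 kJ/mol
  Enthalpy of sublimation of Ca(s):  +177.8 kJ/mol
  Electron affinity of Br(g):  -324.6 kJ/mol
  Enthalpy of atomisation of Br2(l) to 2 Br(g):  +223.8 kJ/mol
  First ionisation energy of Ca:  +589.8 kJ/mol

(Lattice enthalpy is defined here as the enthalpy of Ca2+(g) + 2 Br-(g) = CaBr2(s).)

ΔHf° = 1·ΔHsub + 1·(ΣIE) + 1·D(Br2) + 2·EA + U
-682.8 = 1·(+177.8) + 1·(+1735.2) + 1·(+223.8) + 2·(-324.6) + U
U = -682.8 − (+1487.6) = -2170.4 kJ/mol

U = -2170.4 kJ/mol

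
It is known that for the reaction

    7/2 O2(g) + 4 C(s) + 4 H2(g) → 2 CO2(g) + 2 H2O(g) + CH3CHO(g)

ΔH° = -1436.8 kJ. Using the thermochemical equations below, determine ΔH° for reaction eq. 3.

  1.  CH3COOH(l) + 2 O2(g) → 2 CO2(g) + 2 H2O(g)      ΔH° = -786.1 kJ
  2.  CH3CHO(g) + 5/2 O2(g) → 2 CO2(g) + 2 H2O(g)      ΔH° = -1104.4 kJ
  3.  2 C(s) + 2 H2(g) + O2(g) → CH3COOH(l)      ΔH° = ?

eq. 1 × 2: (2)·(-786.1) = -1572.2 kJ
eq. 2 reversed (CH3CHO(g) must end up as a product): +1104.4 kJ
eq. 3 × 2 (×2 to match 4 C(s) in the target): contributes 2·x
-1436.8 = (-1572.2) + (+1104.4) + 2·x
x = (-1436.8 − (-467.8)) / (2) = -484.5 kJ

ΔH° = -484.5 kJ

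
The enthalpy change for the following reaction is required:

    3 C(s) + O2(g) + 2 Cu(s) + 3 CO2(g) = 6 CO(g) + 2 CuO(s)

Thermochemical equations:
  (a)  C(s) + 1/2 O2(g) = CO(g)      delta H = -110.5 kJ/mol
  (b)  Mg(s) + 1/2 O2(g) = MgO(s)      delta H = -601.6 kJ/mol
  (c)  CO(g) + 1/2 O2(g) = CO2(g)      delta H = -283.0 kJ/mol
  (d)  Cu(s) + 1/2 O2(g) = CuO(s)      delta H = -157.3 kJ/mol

(a) × 3 (×3 to match 3 C(s) in the target): (3)·(-110.5) = -331.5 kJ/mol
(b): not needed (Mg(s) appears nowhere else).
(c) reversed and × 3 (reverse to put CO2(g) on the reactant side; scale by 3 for the 3 CO2(g)): (-3)·(-283.0) = +849.0 kJ/mol
(d) × 2 (×2 to match 2 CuO(s) in the target): (2)·(-157.3) = -314.6 kJ/mol
Since enthalpy is a state function, delta H = (-331.5) + (+849.0) + (-314.6) = 202.9 kJ/mol

delta H = 202.9 kJ/mol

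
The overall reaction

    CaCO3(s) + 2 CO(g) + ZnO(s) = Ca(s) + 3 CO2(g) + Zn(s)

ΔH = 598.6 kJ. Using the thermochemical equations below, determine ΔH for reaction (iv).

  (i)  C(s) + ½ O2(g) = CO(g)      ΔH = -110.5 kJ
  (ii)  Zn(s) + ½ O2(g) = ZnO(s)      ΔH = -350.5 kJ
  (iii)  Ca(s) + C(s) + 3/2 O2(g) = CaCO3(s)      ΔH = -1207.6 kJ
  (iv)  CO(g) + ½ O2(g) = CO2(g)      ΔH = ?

ΔH = -283.0 kJ

(i) as written: -110.5 kJ
(ii) reversed: +350.5 kJ
(iii) reversed: +1207.6 kJ
(iv) × 3: contributes 3·x
+598.6 = (-110.5) + (+350.5) + (+1207.6) + 3·x
x = (+598.6 − (+1447.6)) / (3) = -283.0 kJ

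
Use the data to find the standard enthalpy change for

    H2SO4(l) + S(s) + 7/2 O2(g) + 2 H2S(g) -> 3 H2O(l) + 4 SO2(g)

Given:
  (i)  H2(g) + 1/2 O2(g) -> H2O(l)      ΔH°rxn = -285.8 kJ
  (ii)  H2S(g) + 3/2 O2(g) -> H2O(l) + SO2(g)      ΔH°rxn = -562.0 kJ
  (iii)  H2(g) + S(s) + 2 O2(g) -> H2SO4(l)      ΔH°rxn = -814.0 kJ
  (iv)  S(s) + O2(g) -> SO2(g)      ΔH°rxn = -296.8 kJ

(i) as written: -285.8 kJ
(ii) × 2 (scale by 2 for the 2 H2S(g)): (2)·(-562.0) = -1124.0 kJ
(iii) reversed (reverse to put H2SO4(l) on the reactant side): +814.0 kJ
(iv) × 2: (2)·(-296.8) = -593.6 kJ
Combining the equations, ΔH°rxn = (-285.8) + (-1124.0) + (+814.0) + (-593.6) = -1189.4 kJ

ΔH°rxn = -1189.4 kJ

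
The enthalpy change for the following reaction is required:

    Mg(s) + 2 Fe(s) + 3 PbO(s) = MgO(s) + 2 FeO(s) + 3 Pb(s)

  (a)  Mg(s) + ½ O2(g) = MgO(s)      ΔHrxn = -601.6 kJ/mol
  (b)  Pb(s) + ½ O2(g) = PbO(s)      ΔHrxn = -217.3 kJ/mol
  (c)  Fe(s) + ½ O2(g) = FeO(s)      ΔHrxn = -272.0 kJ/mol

ΔHrxn = -493.7 kJ/mol

(a) as written (MgO(s) already on the product side): -601.6 kJ/mol
(b) reversed and × 3 (PbO(s) must end up as a reactant; ×3 to match 3 PbO(s) in the target): (-3)·(-217.3) = +651.9 kJ/mol
(c) × 2 (scale by 2 for the 2 FeO(s)): (2)·(-272.0) = -544.0 kJ/mol
By Hess's law, ΔHrxn = (-601.6) + (+651.9) + (-544.0) = -493.7 kJ/mol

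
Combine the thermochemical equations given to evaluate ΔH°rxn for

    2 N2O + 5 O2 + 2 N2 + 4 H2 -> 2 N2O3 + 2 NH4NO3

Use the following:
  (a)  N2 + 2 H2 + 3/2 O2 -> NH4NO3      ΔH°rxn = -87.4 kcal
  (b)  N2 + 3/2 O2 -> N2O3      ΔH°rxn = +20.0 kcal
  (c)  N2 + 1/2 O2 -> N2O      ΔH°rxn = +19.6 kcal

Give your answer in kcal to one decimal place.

(a) × 2 (×2 to match 2 NH4NO3 in the target): (2)·(-87.4) = -174.8 kcal
(b) × 2 (×2 to match 2 N2O3 in the target): (2)·(+20.0) = +40.0 kcal
(c) reversed and × 2 (N2O must end up as a reactant; ×2 to match 2 N2O in the target): (-2)·(+19.6) = -39.2 kcal
ΔH°rxn = (2)·(-87.4) + (2)·(+20.0) + (-2)·(+19.6) = -174.0 kcal

ΔH°rxn = -174.0 kcal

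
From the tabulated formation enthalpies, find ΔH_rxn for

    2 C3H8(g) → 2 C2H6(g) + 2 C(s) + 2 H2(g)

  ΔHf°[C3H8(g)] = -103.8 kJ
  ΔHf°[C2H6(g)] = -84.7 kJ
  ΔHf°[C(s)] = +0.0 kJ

ΔH_rxn = 38.2 kJ

Products: 2·(-84.7) + 2·(+0.0) + 2·(+0.0) = -169.4
Reactants: 2·(-103.8) = -207.6
ΔH_rxn = (-169.4) − (-207.6) = 38.2 kJ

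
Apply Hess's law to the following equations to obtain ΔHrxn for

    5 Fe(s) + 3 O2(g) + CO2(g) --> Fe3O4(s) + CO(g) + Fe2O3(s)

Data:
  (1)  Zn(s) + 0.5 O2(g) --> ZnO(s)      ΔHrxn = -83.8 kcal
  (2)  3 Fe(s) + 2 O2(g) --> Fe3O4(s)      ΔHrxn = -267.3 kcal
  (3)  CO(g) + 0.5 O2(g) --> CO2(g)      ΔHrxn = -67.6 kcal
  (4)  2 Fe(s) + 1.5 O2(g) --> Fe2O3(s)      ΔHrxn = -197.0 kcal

(1): not needed.
(2) as written: -267.3 kcal
(3) reversed: +67.6 kcal
(4) as written: -197.0 kcal
Since enthalpy is a state function, ΔHrxn = (-267.3) + (+67.6) + (-197.0) = -396.7 kcal

ΔHrxn = -396.7 kcal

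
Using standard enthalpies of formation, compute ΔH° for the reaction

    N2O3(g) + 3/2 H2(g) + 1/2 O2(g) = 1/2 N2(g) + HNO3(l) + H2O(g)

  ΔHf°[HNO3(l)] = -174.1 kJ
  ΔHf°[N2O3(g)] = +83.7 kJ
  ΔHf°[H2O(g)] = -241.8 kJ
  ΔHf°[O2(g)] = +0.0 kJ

Products: 1/2·(+0.0) + 1·(-174.1) + 1·(-241.8) = -415.9
Reactants: 1·(+83.7) + 3/2·(+0.0) + 1/2·(+0.0) = +83.7
ΔH° = (-415.9) − (+83.7) = -499.6 kJ

ΔH° = -499.6 kJ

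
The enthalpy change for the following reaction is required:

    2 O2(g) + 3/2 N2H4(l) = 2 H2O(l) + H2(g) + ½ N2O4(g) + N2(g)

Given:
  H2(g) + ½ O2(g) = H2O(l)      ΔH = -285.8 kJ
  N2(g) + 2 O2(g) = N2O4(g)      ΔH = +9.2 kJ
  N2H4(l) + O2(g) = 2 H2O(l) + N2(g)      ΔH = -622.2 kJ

ΔH = -642.9 kJ

equation 1 reversed: +285.8 kJ
equation 2 × 1/2: (1/2)·(+9.2) = +4.6 kJ
equation 3 × 3/2: (3/2)·(-622.2) = -933.3 kJ
ΔH = (-1)·(-285.8) + (1/2)·(+9.2) + (3/2)·(-622.2) = -642.9 kJ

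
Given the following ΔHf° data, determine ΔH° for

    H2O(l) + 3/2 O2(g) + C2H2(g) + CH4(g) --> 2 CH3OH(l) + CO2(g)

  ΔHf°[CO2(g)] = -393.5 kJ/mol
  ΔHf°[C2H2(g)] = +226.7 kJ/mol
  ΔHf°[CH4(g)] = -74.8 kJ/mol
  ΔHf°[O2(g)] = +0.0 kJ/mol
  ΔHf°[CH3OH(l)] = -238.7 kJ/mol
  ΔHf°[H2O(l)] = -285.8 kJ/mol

ΔH° = -737.0 kJ/mol

Products: 2·(-238.7) + 1·(-393.5) = -870.9
Reactants: 1·(-285.8) + 3/2·(+0.0) + 1·(+226.7) + 1·(-74.8) = -133.9
ΔH° = (-870.9) − (-133.9) = -737.0 kJ/mol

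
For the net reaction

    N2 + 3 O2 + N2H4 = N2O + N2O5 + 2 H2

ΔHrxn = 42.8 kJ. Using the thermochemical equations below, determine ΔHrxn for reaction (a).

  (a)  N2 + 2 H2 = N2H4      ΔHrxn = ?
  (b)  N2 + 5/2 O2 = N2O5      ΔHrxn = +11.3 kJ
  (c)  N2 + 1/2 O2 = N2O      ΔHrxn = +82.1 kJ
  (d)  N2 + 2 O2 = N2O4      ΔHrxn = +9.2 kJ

ΔHrxn = 50.6 kJ

(a) reversed (reverse to put N2H4 on the reactant side): contributes −x
(b) as written (N2O5 already on the product side): +11.3 kJ
(c) as written (N2O already on the product side): +82.1 kJ
(d): not needed (N2O4 appears nowhere else).
+42.8 = (+11.3) + (+82.1) − x
x = (+42.8 − (+93.4)) / (-1) = 50.6 kJ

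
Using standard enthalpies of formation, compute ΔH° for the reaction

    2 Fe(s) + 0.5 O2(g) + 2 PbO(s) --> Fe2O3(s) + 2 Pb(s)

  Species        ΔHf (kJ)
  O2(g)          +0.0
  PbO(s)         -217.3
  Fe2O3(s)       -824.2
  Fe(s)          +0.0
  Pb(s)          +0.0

Products: 1·(-824.2) + 2·(+0.0) = -824.2
Reactants: 2·(+0.0) + 1/2·(+0.0) + 2·(-217.3) = -434.6
ΔH° = (-824.2) − (-434.6) = -389.6 kJ

ΔH° = -389.6 kJ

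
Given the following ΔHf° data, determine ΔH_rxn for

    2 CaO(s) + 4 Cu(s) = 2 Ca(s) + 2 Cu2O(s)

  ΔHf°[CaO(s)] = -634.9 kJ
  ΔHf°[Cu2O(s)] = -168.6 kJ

ΔH_rxn = 932.6 kJ

ΔH°rxn = Σ nΔHf°(products) − Σ nΔHf°(reactants).
Products: 2·(+0.0) + 2·(-168.6) = -337.2
Reactants: 2·(-634.9) + 4·(+0.0) = -1269.8
ΔH_rxn = (-337.2) − (-1269.8) = 932.6 kJ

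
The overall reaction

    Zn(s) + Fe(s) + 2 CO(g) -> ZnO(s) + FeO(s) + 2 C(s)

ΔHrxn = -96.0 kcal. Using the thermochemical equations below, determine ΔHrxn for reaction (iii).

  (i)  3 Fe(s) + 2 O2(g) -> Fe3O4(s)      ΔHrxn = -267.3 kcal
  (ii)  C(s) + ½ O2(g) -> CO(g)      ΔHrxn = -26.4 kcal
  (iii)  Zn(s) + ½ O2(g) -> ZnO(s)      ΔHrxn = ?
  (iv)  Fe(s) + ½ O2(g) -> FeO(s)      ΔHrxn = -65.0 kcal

(i): not needed (Fe3O4(s) appears nowhere else).
(ii) reversed and × 2 (reverse to put CO(g) on the reactant side; ×2 to match 2 CO(g) in the target): (-2)·(-26.4) = +52.8 kcal
(iii) as written (ZnO(s) already on the product side): contributes x
(iv) as written (FeO(s) already on the product side): -65.0 kcal
-96.0 = (+52.8) + (-65.0) + x
x = (-96.0 − (-12.2)) / (1) = -83.8 kcal

ΔHrxn = -83.8 kcal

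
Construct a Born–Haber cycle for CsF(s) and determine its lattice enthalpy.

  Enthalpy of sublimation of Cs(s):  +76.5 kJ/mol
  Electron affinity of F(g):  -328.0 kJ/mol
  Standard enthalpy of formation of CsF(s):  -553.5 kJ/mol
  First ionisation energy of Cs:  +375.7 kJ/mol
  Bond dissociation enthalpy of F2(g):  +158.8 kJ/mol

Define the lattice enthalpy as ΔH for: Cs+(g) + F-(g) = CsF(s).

U = -757.1 kJ/mol

ΔHf° = 1·ΔHsub + 1·(ΣIE) + 1/2·D(F2) + 1·EA + U
-553.5 = 1·(+76.5) + 1·(+375.7) + 1/2·(+158.8) + 1·(-328.0) + U
U = -553.5 − (+203.6) = -757.1 kJ/mol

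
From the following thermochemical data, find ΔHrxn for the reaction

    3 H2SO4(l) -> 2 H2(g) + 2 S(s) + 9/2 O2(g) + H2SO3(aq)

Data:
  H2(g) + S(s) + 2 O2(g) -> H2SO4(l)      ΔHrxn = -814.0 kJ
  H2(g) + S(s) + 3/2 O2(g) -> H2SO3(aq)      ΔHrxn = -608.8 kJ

ΔHrxn = 1833.2 kJ

equation 1 reversed and × 3: (-3)·(-814.0) = +2442.0 kJ
equation 2 as written: -608.8 kJ
ΔHrxn = (+2442.0) + (-608.8) = 1833.2 kJ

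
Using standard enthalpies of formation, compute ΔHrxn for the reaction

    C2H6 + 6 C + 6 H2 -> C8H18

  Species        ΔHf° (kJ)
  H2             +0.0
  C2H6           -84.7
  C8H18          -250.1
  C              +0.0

ΔHrxn = -165.4 kJ

Products: 1·(-250.1) = -250.1
Reactants: 1·(-84.7) + 6·(+0.0) + 6·(+0.0) = -84.7
ΔHrxn = (-250.1) − (-84.7) = -165.4 kJ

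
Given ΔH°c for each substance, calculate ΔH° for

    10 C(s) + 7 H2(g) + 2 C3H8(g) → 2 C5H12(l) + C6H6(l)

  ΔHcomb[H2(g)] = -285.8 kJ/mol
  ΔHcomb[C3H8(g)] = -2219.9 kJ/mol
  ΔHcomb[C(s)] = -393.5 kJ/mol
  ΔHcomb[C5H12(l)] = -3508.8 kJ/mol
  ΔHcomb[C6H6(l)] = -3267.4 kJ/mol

ΔH° = -90.4 kJ/mol

With combustion enthalpies, reactants minus products:
= [10·(-393.5) + 7·(-285.8) + 2·(-2219.9)] − [2·(-3508.8) + 1·(-3267.4)]
= -90.4 kJ/mol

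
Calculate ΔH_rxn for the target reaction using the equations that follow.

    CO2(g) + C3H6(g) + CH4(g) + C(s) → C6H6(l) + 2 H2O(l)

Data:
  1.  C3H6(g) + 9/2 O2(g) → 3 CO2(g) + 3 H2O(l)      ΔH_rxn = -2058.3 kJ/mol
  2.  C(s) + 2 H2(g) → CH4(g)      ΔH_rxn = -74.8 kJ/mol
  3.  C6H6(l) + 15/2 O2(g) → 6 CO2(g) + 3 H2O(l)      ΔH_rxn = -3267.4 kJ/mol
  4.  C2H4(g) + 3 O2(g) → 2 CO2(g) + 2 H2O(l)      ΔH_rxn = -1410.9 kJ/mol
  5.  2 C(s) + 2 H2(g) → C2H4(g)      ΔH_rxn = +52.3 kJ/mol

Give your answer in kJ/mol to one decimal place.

ΔH_rxn = -74.7 kJ/mol

eq. 1 as written: -2058.3 kJ/mol
eq. 2 reversed: +74.8 kJ/mol
eq. 3 reversed: +3267.4 kJ/mol
eq. 4 as written: -1410.9 kJ/mol
eq. 5 as written: +52.3 kJ/mol
ΔH_rxn = (-2058.3) + (+74.8) + (+3267.4) + (-1410.9) + (+52.3) = -74.7 kJ/mol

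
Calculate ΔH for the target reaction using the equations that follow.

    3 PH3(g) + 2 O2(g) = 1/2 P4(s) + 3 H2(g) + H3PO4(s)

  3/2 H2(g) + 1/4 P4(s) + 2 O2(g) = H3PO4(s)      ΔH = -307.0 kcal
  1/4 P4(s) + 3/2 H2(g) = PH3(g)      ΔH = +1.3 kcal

ΔH = -310.9 kcal

equation 1 as written: -307.0 kcal
equation 2 reversed and × 3: (-3)·(+1.3) = -3.9 kcal
Summing the manipulated equations, ΔH = (-307.0) + (-3.9) = -310.9 kcal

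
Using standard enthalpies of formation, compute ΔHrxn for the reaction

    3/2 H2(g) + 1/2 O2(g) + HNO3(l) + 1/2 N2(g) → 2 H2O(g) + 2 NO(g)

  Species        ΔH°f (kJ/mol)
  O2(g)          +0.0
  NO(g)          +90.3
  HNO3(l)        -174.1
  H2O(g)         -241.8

ΔHrxn = -128.9 kJ/mol

Products: 2·(-241.8) + 2·(+90.3) = -303.0
Reactants: 3/2·(+0.0) + 1/2·(+0.0) + 1·(-174.1) + 1/2·(+0.0) = -174.1
ΔHrxn = (-303.0) − (-174.1) = -128.9 kJ/mol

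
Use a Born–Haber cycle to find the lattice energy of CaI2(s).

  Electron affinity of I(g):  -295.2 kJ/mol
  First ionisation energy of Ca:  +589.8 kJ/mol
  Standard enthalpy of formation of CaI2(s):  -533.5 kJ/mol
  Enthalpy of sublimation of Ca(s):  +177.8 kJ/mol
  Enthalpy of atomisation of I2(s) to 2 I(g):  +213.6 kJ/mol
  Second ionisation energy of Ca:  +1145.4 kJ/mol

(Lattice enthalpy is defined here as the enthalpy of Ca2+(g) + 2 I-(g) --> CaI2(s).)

ΔHf° = 1·ΔHsub + 1·(ΣIE) + 1·D(I2) + 2·EA + U
-533.5 = 1·(+177.8) + 1·(+1735.2) + 1·(+213.6) + 2·(-295.2) + U
U = -533.5 − (+1536.2) = -2069.7 kJ/mol

U = -2069.7 kJ/mol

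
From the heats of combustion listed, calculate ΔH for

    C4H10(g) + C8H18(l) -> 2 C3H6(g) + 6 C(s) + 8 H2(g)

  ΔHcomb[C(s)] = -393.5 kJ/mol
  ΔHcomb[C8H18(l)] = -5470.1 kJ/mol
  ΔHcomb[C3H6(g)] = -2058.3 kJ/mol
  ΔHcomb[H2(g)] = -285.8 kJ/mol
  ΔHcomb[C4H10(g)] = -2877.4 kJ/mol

Using ΔH = Σ nΔHc°(reactants) − Σ nΔHc°(products):
= [1·(-2877.4) + 1·(-5470.1)] − [2·(-2058.3) + 6·(-393.5) + 8·(-285.8)]
= 416.5 kJ/mol

ΔH = 416.5 kJ/mol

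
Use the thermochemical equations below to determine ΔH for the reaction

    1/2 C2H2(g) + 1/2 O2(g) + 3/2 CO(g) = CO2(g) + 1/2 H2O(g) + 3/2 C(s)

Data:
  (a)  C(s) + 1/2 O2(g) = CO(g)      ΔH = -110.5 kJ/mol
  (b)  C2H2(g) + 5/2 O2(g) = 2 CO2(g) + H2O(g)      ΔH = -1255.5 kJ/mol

ΔH = -462.0 kJ/mol

(a) reversed and × 3/2: (-3/2)·(-110.5) = +165.75 kJ/mol
(b) × 1/2: (1/2)·(-1255.5) = -627.75 kJ/mol
ΔH = (+165.75) + (-627.75) = -462.0 kJ/mol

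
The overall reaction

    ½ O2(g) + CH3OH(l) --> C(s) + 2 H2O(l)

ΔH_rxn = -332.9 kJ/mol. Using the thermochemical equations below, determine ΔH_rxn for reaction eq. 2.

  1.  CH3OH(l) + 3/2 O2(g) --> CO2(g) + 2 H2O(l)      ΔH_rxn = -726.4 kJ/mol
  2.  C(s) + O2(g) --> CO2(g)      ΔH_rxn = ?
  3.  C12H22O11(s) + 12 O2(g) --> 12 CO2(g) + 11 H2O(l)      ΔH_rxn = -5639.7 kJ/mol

ΔH_rxn = -393.5 kJ/mol

eq. 1 as written (CH3OH(l) already on the reactant side): -726.4 kJ/mol
eq. 2 reversed (C(s) must end up as a product): contributes −x
eq. 3: not needed (C12H22O11(s) appears nowhere else).
-332.9 = (-726.4) − x
x = (-332.9 − (-726.4)) / (-1) = -393.5 kJ/mol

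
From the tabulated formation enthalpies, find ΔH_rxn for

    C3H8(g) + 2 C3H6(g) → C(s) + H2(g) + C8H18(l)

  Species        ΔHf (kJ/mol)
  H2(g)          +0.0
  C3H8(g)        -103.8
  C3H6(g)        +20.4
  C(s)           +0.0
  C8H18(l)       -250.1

ΔH_rxn = -187.1 kJ/mol

Products: 1·(+0.0) + 1·(+0.0) + 1·(-250.1) = -250.1
Reactants: 1·(-103.8) + 2·(+20.4) = -63.0
ΔH_rxn = (-250.1) − (-63.0) = -187.1 kJ/mol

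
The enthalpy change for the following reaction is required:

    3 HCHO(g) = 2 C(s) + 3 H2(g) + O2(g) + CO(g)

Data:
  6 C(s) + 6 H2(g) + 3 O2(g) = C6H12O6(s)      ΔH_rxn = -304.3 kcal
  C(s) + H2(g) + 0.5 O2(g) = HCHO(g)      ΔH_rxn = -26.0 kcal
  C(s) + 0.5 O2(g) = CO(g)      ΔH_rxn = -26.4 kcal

ΔH_rxn = 51.6 kcal

equation 1: not needed (C6H12O6(s) appears nowhere else).
equation 2 reversed and × 3 (HCHO(g) must end up as a reactant; scale by 3 for the 3 HCHO(g)): (-3)·(-26.0) = +78.0 kcal
equation 3 as written (CO(g) already on the product side): -26.4 kcal
ΔH_rxn = (-3)·(-26.0) + (1)·(-26.4) = 51.6 kcal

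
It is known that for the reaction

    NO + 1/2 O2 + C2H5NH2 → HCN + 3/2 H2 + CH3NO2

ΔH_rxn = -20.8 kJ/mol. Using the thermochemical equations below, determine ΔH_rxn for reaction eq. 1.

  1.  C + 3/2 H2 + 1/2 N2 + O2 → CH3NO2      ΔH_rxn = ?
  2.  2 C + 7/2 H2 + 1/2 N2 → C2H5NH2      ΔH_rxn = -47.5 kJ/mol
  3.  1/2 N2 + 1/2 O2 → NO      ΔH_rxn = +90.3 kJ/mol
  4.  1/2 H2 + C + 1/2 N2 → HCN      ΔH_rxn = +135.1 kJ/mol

eq. 1 as written (CH3NO2 already on the product side): contributes x
eq. 2 reversed (reverse to put C2H5NH2 on the reactant side): +47.5 kJ/mol
eq. 3 reversed (NO must end up as a reactant): -90.3 kJ/mol
eq. 4 as written (HCN already on the product side): +135.1 kJ/mol
-20.8 = (+47.5) + (-90.3) + (+135.1) + x
x = (-20.8 − (+92.3)) / (1) = -113.1 kJ/mol

ΔH_rxn = -113.1 kJ/mol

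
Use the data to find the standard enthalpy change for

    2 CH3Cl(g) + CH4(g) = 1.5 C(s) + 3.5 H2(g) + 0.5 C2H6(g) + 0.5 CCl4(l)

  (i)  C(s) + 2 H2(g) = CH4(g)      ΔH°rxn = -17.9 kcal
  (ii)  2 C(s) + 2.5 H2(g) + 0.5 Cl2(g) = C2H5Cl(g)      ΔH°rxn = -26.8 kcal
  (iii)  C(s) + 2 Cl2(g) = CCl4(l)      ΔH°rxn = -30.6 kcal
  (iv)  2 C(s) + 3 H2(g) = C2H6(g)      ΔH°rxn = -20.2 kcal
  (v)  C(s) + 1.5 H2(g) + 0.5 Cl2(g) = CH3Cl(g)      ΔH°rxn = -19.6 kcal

(i) reversed (reverse to put CH4(g) on the reactant side): +17.9 kcal
(ii): not needed (C2H5Cl(g) appears nowhere else).
(iii) × 1/2 (×1/2 to match 1/2 CCl4(l) in the target): (1/2)·(-30.6) = -15.3 kcal
(iv) × 1/2 (scale by 1/2 for the 1/2 C2H6(g)): (1/2)·(-20.2) = -10.1 kcal
(v) reversed and × 2 (reverse to put CH3Cl(g) on the reactant side; ×2 to match 2 CH3Cl(g) in the target): (-2)·(-19.6) = +39.2 kcal
Summing the manipulated equations, ΔH°rxn = (-1)·(-17.9) + (1/2)·(-30.6) + (1/2)·(-20.2) + (-2)·(-19.6) = 31.7 kcal

ΔH°rxn = 31.7 kcal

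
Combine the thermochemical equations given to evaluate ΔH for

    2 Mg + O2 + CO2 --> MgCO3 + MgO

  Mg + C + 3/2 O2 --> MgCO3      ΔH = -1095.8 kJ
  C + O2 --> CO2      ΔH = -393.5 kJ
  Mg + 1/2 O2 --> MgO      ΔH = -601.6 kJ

ΔH = -1303.9 kJ

equation 1 as written (MgCO3 already on the product side): -1095.8 kJ
equation 2 reversed (CO2 must end up as a reactant): +393.5 kJ
equation 3 as written (MgO already on the product side): -601.6 kJ
ΔH = (-1095.8) + (+393.5) + (-601.6) = -1303.9 kJ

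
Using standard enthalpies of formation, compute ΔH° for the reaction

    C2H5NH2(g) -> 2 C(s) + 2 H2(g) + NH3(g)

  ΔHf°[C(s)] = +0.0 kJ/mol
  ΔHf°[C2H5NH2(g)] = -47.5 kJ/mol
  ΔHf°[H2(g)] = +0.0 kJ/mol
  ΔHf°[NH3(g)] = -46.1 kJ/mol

Products: 2·(+0.0) + 2·(+0.0) + 1·(-46.1) = -46.1
Reactants: 1·(-47.5) = -47.5
ΔH° = (-46.1) − (-47.5) = 1.4 kJ/mol

ΔH° = 1.4 kJ/mol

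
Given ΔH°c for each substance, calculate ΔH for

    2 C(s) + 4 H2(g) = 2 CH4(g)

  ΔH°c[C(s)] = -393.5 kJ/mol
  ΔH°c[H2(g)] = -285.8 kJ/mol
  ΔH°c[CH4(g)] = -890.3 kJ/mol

With combustion enthalpies, reactants minus products:
= [2·(-393.5) + 4·(-285.8)] − [2·(-890.3)]
= -149.6 kJ/mol

ΔH = -149.6 kJ/mol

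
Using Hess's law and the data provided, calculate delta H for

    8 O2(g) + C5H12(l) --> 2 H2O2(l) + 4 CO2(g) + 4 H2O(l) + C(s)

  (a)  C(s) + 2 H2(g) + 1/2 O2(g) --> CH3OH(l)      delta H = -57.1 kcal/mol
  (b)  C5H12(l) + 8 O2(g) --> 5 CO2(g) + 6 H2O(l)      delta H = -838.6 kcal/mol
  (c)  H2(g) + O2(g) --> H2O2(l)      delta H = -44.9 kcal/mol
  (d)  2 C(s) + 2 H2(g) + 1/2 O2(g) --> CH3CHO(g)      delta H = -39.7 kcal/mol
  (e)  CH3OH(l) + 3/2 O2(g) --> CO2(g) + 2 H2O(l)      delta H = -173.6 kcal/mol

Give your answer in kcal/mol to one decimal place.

(a) reversed: +57.1 kcal/mol
(b) as written (C5H12(l) already on the reactant side): -838.6 kcal/mol
(c) × 2 (scale by 2 for the 2 H2O2(l)): (2)·(-44.9) = -89.8 kcal/mol
(d): not needed (CH3CHO(g) appears nowhere else).
(e) reversed: +173.6 kcal/mol
Combining the equations, delta H = (-1)·(-57.1) + (1)·(-838.6) + (2)·(-44.9) + (-1)·(-173.6) = -697.7 kcal/mol

delta H = -697.7 kcal/mol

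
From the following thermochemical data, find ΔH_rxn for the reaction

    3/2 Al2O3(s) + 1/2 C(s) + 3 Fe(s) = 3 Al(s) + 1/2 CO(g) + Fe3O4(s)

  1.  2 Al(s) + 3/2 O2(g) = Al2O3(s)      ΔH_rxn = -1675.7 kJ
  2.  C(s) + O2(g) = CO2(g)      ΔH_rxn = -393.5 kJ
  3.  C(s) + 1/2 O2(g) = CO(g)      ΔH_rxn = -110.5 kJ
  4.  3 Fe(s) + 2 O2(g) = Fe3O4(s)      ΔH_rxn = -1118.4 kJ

ΔH_rxn = 1339.9 kJ

eq. 1 reversed and × 3/2 (Al2O3(s) must end up as a reactant; ×3/2 to match 3/2 Al2O3(s) in the target): (-3/2)·(-1675.7) = +2513.55 kJ
eq. 2: not needed (CO2(g) appears nowhere else).
eq. 3 × 1/2 (×1/2 to match 1/2 CO(g) in the target): (1/2)·(-110.5) = -55.25 kJ
eq. 4 as written (Fe3O4(s) already on the product side): -1118.4 kJ
Summing the manipulated equations, ΔH_rxn = (+2513.55) + (-55.25) + (-1118.4) = 1339.9 kJ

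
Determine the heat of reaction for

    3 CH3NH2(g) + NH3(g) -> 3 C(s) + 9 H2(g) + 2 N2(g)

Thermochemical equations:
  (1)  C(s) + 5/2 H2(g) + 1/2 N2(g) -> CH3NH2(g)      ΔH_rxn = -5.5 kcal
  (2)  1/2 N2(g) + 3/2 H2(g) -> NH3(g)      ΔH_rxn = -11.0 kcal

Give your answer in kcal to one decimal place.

ΔH_rxn = 27.5 kcal

(1) reversed and × 3: (-3)·(-5.5) = +16.5 kcal
(2) reversed: +11.0 kcal
Summing the manipulated equations, ΔH_rxn = (-3)·(-5.5) + (-1)·(-11.0) = 27.5 kcal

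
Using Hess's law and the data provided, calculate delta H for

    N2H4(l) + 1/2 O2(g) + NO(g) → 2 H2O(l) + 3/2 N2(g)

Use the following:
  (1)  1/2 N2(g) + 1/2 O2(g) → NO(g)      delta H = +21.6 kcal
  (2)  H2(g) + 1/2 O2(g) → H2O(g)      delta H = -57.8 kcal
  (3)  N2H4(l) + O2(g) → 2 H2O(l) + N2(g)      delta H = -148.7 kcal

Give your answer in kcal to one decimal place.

(1) reversed: -21.6 kcal
(2): not needed.
(3) as written: -148.7 kcal
By Hess's law, delta H = (-1)·(+21.6) + (1)·(-148.7) = -170.3 kcal

delta H = -170.3 kcal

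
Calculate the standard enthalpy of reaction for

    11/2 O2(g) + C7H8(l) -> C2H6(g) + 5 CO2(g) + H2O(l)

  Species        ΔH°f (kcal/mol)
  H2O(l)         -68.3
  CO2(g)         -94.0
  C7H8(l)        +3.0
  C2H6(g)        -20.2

Products: 1·(-20.2) + 5·(-94.0) + 1·(-68.3) = -558.5
Reactants: 11/2·(+0.0) + 1·(+3.0) = +3.0
ΔH_rxn = (-558.5) − (+3.0) = -561.5 kcal/mol

ΔH_rxn = -561.5 kcal/mol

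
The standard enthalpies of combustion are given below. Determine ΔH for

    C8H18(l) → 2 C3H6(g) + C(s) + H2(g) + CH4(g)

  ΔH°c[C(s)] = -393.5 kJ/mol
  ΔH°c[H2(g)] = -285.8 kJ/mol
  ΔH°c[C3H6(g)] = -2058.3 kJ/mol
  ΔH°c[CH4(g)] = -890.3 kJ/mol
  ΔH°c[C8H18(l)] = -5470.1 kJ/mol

ΔH = 216.1 kJ/mol

With combustion enthalpies, reactants minus products:
= [1·(-5470.1)] − [2·(-2058.3) + 1·(-393.5) + 1·(-285.8) + 1·(-890.3)]
= 216.1 kJ/mol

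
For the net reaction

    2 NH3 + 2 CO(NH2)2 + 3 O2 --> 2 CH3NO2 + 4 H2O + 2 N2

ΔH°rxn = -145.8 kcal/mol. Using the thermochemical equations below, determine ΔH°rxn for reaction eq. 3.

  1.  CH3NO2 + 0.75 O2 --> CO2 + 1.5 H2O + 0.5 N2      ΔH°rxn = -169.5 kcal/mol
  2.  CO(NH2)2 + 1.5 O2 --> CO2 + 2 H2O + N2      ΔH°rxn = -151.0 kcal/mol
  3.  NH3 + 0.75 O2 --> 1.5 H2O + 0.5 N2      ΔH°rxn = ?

eq. 1 reversed and × 2 (CH3NO2 must end up as a product; ×2 to match 2 CH3NO2 in the target): (-2)·(-169.5) = +339.0 kcal/mol
eq. 2 × 2 (×2 to match 2 CO(NH2)2 in the target): (2)·(-151.0) = -302.0 kcal/mol
eq. 3 × 2 (×2 to match 2 NH3 in the target): contributes 2·x
-145.8 = (+339.0) + (-302.0) + 2·x
x = (-145.8 − (+37.0)) / (2) = -91.4 kcal/mol

ΔH°rxn = -91.4 kcal/mol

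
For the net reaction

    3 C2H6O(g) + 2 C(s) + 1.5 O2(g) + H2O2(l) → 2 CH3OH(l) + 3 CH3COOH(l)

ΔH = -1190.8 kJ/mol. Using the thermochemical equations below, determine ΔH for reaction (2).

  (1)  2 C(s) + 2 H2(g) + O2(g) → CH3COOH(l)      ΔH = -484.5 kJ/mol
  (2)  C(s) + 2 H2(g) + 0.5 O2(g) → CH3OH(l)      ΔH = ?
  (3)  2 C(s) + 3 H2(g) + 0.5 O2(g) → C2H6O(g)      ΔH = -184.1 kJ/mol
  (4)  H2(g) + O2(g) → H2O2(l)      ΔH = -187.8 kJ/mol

(1) × 3: (3)·(-484.5) = -1453.5 kJ/mol
(2) × 2: contributes 2·x
(3) reversed and × 3: (-3)·(-184.1) = +552.3 kJ/mol
(4) reversed: +187.8 kJ/mol
-1190.8 = (-1453.5) + (+552.3) + (+187.8) + 2·x
x = (-1190.8 − (-713.4)) / (2) = -238.7 kJ/mol

ΔH = -238.7 kJ/mol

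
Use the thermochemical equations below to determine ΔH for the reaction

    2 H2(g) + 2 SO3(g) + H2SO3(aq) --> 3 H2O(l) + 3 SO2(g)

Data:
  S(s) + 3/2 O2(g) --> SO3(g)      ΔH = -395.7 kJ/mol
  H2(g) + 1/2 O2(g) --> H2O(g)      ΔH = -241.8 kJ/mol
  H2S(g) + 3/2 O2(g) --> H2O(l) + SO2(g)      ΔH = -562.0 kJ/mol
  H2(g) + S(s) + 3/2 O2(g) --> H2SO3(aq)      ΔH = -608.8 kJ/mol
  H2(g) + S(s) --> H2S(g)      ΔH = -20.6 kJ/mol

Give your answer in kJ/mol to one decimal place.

ΔH = -347.6 kJ/mol

equation 1 reversed and × 2: (-2)·(-395.7) = +791.4 kJ/mol
equation 2: not needed.
equation 3 × 3: (3)·(-562.0) = -1686.0 kJ/mol
equation 4 reversed: +608.8 kJ/mol
equation 5 × 3: (3)·(-20.6) = -61.8 kJ/mol
By Hess's law, ΔH = (-2)·(-395.7) + (3)·(-562.0) + (-1)·(-608.8) + (3)·(-20.6) = -347.6 kJ/mol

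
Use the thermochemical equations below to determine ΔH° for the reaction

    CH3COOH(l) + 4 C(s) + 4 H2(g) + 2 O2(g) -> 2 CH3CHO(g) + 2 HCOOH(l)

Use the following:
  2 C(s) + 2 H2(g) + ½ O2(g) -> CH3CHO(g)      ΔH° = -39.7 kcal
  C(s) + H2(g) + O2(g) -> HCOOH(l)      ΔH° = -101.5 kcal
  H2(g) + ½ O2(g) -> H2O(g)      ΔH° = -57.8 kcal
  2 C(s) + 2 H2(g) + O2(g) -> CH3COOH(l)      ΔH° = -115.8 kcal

equation 1 × 2: (2)·(-39.7) = -79.4 kcal
equation 2 × 2: (2)·(-101.5) = -203.0 kcal
equation 3: not needed.
equation 4 reversed: +115.8 kcal
Since enthalpy is a state function, ΔH° = (-79.4) + (-203.0) + (+115.8) = -166.6 kcal

ΔH° = -166.6 kcal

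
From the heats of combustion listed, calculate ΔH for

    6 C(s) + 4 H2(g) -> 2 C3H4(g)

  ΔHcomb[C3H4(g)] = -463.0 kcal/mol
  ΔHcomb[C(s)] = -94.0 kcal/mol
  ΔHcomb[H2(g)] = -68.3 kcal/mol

ΔH = 88.8 kcal/mol

With combustion enthalpies, reactants minus products:
= [6·(-94.0) + 4·(-68.3)] − [2·(-463.0)]
= 88.8 kcal/mol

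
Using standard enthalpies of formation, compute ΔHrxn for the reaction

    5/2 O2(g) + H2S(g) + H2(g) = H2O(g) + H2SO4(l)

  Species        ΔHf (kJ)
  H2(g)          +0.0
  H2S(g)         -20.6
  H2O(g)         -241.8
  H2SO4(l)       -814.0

ΔHrxn = -1035.2 kJ

Products: 1·(-241.8) + 1·(-814.0) = -1055.8
Reactants: 5/2·(+0.0) + 1·(-20.6) + 1·(+0.0) = -20.6
ΔHrxn = (-1055.8) − (-20.6) = -1035.2 kJ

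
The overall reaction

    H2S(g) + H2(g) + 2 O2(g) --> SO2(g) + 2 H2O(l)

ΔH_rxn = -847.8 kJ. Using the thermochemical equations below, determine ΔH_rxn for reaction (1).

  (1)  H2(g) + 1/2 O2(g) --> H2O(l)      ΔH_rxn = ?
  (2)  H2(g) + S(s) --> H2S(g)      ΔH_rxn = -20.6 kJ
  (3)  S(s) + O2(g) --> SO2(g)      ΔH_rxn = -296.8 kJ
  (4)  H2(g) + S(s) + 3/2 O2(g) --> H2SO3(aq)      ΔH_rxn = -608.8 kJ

ΔH_rxn = -285.8 kJ

(1) × 2: contributes 2·x
(2) reversed: +20.6 kJ
(3) as written: -296.8 kJ
(4): not needed.
-847.8 = (+20.6) + (-296.8) + 2·x
x = (-847.8 − (-276.2)) / (2) = -285.8 kJ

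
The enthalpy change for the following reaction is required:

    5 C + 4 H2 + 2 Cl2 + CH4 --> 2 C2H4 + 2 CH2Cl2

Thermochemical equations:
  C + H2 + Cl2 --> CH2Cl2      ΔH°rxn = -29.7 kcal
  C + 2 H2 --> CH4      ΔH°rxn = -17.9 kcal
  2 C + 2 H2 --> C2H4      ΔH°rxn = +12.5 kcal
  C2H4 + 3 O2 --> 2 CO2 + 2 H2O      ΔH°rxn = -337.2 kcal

equation 1 × 2 (×2 to match 2 CH2Cl2 in the target): (2)·(-29.7) = -59.4 kcal
equation 2 reversed (CH4 must end up as a reactant): +17.9 kcal
equation 3 × 2: (2)·(+12.5) = +25.0 kcal
equation 4: not needed (CO2 appears nowhere else).
ΔH°rxn = (2)·(-29.7) + (-1)·(-17.9) + (2)·(+12.5) = -16.5 kcal

ΔH°rxn = -16.5 kcal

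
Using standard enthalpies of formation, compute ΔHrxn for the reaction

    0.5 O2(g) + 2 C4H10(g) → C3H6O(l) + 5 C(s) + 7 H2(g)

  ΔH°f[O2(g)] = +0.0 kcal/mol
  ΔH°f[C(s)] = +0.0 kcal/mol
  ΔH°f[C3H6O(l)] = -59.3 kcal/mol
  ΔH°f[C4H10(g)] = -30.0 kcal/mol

ΔH°rxn = Σ nΔHf°(products) − Σ nΔHf°(reactants).
Products: 1·(-59.3) + 5·(+0.0) + 7·(+0.0) = -59.3
Reactants: 1/2·(+0.0) + 2·(-30.0) = -60.0
ΔHrxn = (-59.3) − (-60.0) = 0.7 kcal/mol

ΔHrxn = 0.7 kcal/mol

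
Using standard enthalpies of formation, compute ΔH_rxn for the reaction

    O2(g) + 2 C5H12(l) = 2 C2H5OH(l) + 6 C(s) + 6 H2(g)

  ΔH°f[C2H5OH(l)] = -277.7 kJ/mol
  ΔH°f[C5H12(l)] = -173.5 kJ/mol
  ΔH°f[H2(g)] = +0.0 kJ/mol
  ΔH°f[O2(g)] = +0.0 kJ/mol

ΔH_rxn = -208.4 kJ/mol

Products: 2·(-277.7) + 6·(+0.0) + 6·(+0.0) = -555.4
Reactants: 1·(+0.0) + 2·(-173.5) = -347.0
ΔH_rxn = (-555.4) − (-347.0) = -208.4 kJ/mol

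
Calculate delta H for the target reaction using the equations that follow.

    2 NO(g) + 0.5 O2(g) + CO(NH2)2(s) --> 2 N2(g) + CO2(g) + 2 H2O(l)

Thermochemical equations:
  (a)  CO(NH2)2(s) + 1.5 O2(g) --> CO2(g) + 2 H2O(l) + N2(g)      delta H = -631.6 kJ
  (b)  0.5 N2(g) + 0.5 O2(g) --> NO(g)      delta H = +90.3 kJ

(a) as written (CO(NH2)2(s) already on the reactant side): -631.6 kJ
(b) reversed and × 2 (NO(g) must end up as a reactant; scale by 2 for the 2 NO(g)): (-2)·(+90.3) = -180.6 kJ
By Hess's law, delta H = (-631.6) + (-180.6) = -812.2 kJ

delta H = -812.2 kJ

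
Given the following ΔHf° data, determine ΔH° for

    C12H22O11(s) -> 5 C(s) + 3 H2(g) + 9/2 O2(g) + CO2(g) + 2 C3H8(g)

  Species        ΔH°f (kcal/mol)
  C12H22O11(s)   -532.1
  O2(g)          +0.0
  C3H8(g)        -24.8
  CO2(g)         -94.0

Products: 5·(+0.0) + 3·(+0.0) + 9/2·(+0.0) + 1·(-94.0) + 2·(-24.8) = -143.6
Reactants: 1·(-532.1) = -532.1
ΔH° = (-143.6) − (-532.1) = 388.5 kcal/mol

ΔH° = 388.5 kcal/mol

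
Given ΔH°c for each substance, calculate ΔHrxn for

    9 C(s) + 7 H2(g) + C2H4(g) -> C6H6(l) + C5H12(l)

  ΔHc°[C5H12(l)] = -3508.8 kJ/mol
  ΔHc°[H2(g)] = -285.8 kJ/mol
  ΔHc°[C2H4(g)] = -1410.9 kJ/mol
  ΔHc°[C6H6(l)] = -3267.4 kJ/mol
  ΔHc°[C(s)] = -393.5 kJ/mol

With combustion enthalpies, reactants minus products:
= [9·(-393.5) + 7·(-285.8) + 1·(-1410.9)] − [1·(-3267.4) + 1·(-3508.8)]
= -176.8 kJ/mol

ΔHrxn = -176.8 kJ/mol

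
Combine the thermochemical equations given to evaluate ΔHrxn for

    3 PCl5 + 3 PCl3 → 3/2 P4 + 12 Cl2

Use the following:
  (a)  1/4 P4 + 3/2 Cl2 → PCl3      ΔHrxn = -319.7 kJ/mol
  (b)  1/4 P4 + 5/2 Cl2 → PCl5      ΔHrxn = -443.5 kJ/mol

(a) reversed and × 3 (reverse to put PCl3 on the reactant side; scale by 3 for the 3 PCl3): (-3)·(-319.7) = +959.1 kJ/mol
(b) reversed and × 3 (PCl5 must end up as a reactant; scale by 3 for the 3 PCl5): (-3)·(-443.5) = +1330.5 kJ/mol
ΔHrxn = (+959.1) + (+1330.5) = 2289.6 kJ/mol

ΔHrxn = 2289.6 kJ/mol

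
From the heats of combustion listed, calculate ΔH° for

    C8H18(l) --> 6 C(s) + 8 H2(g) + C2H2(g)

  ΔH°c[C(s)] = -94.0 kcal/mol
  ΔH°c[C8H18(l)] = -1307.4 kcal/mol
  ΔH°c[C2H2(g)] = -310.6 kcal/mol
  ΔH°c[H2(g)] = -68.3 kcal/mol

ΔH° = 113.6 kcal/mol

With combustion enthalpies, reactants minus products:
= [1·(-1307.4)] − [6·(-94.0) + 8·(-68.3) + 1·(-310.6)]
= 113.6 kcal/mol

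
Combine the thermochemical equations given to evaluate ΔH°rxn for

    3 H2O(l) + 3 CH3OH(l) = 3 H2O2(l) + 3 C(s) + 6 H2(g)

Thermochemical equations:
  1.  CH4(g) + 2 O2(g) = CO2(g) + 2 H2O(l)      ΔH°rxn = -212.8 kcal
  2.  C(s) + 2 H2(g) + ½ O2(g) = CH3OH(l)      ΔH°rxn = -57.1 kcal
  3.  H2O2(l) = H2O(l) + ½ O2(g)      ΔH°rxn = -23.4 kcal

ΔH°rxn = 241.5 kcal

eq. 1: not needed (CO2(g) appears nowhere else).
eq. 2 reversed and × 3 (CH3OH(l) must end up as a reactant; ×3 to match 3 CH3OH(l) in the target): (-3)·(-57.1) = +171.3 kcal
eq. 3 reversed and × 3 (reverse to put H2O2(l) on the product side; scale by 3 for the 3 H2O2(l)): (-3)·(-23.4) = +70.2 kcal
ΔH°rxn = (-3)·(-57.1) + (-3)·(-23.4) = 241.5 kcal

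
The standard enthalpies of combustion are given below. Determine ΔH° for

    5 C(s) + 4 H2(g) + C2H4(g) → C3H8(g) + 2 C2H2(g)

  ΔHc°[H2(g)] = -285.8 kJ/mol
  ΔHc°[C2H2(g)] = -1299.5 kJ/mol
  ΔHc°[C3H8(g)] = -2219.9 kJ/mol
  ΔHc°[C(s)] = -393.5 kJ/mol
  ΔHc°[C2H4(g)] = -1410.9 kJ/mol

ΔH° = 297.3 kJ/mol

Using ΔH = Σ nΔHc°(reactants) − Σ nΔHc°(products):
= [5·(-393.5) + 4·(-285.8) + 1·(-1410.9)] − [1·(-2219.9) + 2·(-1299.5)]
= 297.3 kJ/mol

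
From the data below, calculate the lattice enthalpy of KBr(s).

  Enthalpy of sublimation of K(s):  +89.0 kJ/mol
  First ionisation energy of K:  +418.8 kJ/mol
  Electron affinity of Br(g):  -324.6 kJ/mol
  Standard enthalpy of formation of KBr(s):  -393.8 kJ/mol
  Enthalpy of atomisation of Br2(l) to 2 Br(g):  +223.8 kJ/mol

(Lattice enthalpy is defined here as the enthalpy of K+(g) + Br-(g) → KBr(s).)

ΔHf° = 1·ΔHsub + 1·(ΣIE) + 1/2·D(Br2) + 1·EA + U
-393.8 = 1·(+89.0) + 1·(+418.8) + 1/2·(+223.8) + 1·(-324.6) + U
U = -393.8 − (+295.1) = -688.9 kJ/mol

U = -688.9 kJ/mol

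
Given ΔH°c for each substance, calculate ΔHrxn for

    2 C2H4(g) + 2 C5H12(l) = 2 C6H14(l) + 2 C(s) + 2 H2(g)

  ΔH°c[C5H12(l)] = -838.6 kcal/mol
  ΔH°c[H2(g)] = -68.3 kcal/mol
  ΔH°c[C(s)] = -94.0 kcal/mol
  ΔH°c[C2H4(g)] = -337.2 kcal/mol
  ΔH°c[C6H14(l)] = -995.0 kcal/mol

ΔHrxn = -37.0 kcal/mol

Using ΔH = Σ nΔHc°(reactants) − Σ nΔHc°(products):
= [2·(-337.2) + 2·(-838.6)] − [2·(-995.0) + 2·(-94.0) + 2·(-68.3)]
= -37.0 kcal/mol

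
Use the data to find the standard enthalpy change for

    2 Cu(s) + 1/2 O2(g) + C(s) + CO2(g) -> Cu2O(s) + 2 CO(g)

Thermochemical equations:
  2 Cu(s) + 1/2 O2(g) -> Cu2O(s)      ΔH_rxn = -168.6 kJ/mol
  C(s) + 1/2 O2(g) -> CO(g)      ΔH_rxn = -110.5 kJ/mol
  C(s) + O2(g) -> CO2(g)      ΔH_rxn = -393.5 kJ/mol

ΔH_rxn = 3.9 kJ/mol

equation 1 as written: -168.6 kJ/mol
equation 2 × 2: (2)·(-110.5) = -221.0 kJ/mol
equation 3 reversed: +393.5 kJ/mol
ΔH_rxn = (-168.6) + (-221.0) + (+393.5) = 3.9 kJ/mol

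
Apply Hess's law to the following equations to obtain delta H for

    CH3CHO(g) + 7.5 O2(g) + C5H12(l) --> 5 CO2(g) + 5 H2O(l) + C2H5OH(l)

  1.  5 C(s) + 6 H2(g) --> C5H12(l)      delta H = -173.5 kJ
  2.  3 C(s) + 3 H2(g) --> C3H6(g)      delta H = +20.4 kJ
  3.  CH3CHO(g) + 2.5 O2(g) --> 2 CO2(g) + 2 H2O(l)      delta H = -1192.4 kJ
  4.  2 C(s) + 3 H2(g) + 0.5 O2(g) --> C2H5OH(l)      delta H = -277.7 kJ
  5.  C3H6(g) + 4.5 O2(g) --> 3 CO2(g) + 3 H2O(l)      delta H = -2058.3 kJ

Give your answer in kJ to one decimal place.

delta H = -3334.5 kJ

eq. 1 reversed (reverse to put C5H12(l) on the reactant side): +173.5 kJ
eq. 2 as written: +20.4 kJ
eq. 3 as written (CH3CHO(g) already on the reactant side): -1192.4 kJ
eq. 4 as written (C2H5OH(l) already on the product side): -277.7 kJ
eq. 5 as written: -2058.3 kJ
Since enthalpy is a state function, delta H = (+173.5) + (+20.4) + (-1192.4) + (-277.7) + (-2058.3) = -3334.5 kJ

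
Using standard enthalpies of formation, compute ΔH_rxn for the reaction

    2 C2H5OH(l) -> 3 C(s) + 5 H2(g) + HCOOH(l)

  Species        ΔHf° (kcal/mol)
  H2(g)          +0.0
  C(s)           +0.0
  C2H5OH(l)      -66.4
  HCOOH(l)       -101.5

Products: 3·(+0.0) + 5·(+0.0) + 1·(-101.5) = -101.5
Reactants: 2·(-66.4) = -132.8
ΔH_rxn = (-101.5) − (-132.8) = 31.3 kcal/mol

ΔH_rxn = 31.3 kcal/mol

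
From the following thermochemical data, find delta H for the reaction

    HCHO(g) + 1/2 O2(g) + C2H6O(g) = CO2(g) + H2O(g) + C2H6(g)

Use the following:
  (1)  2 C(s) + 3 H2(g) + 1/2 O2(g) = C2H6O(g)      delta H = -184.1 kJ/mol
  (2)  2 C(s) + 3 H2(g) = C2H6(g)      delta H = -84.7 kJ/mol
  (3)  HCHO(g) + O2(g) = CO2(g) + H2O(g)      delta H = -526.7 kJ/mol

delta H = -427.3 kJ/mol

(1) reversed (C2H6O(g) must end up as a reactant): +184.1 kJ/mol
(2) as written (C2H6(g) already on the product side): -84.7 kJ/mol
(3) as written (HCHO(g) already on the reactant side): -526.7 kJ/mol
Summing the manipulated equations, delta H = (-1)·(-184.1) + (1)·(-84.7) + (1)·(-526.7) = -427.3 kJ/mol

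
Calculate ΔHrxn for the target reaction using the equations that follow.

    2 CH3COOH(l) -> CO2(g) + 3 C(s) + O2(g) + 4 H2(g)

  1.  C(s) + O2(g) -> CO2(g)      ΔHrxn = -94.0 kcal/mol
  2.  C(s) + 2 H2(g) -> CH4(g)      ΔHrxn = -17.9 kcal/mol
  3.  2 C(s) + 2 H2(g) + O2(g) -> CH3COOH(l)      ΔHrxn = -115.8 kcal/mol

ΔHrxn = 137.6 kcal/mol

eq. 1 as written: -94.0 kcal/mol
eq. 2: not needed.
eq. 3 reversed and × 2: (-2)·(-115.8) = +231.6 kcal/mol
By Hess's law, ΔHrxn = (-94.0) + (+231.6) = 137.6 kcal/mol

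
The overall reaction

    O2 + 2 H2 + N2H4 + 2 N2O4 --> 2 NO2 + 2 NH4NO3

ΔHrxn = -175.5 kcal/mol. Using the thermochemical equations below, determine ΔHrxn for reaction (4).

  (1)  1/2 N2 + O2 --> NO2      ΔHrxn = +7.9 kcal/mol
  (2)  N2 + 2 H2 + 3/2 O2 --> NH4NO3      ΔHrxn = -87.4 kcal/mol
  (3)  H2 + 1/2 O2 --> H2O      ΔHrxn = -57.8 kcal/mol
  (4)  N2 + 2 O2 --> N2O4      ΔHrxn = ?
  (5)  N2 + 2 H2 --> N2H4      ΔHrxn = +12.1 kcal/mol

ΔHrxn = 2.2 kcal/mol

(1) × 2: (2)·(+7.9) = +15.8 kcal/mol
(2) × 2: (2)·(-87.4) = -174.8 kcal/mol
(3): not needed.
(4) reversed and × 2: contributes −2·x
(5) reversed: -12.1 kcal/mol
-175.5 = (+15.8) + (-174.8) + (-12.1) − 2·x
x = (-175.5 − (-171.1)) / (-2) = 2.2 kcal/mol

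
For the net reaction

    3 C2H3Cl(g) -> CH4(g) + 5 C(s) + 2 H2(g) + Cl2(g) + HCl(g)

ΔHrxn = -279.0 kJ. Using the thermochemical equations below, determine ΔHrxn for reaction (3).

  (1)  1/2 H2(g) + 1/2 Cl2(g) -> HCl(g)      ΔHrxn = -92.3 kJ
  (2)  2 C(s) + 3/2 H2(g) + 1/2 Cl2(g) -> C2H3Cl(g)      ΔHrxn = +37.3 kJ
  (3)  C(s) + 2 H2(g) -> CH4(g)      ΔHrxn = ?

(1) as written (HCl(g) already on the product side): -92.3 kJ
(2) reversed and × 3 (C2H3Cl(g) must end up as a reactant; ×3 to match 3 C2H3Cl(g) in the target): (-3)·(+37.3) = -111.9 kJ
(3) as written (CH4(g) already on the product side): contributes x
-279.0 = (-92.3) + (-111.9) + x
x = (-279.0 − (-204.2)) / (1) = -74.8 kJ

ΔHrxn = -74.8 kJ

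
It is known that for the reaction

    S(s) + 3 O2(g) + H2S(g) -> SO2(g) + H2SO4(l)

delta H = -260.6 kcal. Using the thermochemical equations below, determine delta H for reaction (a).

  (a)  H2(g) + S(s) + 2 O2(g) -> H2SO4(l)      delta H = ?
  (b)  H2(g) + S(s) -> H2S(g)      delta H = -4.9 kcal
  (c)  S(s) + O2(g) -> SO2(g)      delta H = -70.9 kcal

delta H = -194.6 kcal

(a) as written (H2SO4(l) already on the product side): contributes x
(b) reversed (H2S(g) must end up as a reactant): +4.9 kcal
(c) as written (SO2(g) already on the product side): -70.9 kcal
-260.6 = (+4.9) + (-70.9) + x
x = (-260.6 − (-66.0)) / (1) = -194.6 kcal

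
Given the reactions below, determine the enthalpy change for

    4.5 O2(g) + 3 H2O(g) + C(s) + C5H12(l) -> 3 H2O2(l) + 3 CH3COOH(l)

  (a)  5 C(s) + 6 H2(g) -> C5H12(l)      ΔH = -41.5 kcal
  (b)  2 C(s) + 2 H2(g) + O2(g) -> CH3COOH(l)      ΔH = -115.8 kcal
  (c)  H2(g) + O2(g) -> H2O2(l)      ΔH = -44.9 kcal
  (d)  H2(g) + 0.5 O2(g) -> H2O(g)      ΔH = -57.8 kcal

ΔH = -267.2 kcal

(a) reversed: +41.5 kcal
(b) × 3: (3)·(-115.8) = -347.4 kcal
(c) × 3: (3)·(-44.9) = -134.7 kcal
(d) reversed and × 3: (-3)·(-57.8) = +173.4 kcal
Summing the manipulated equations, ΔH = (-1)·(-41.5) + (3)·(-115.8) + (3)·(-44.9) + (-3)·(-57.8) = -267.2 kcal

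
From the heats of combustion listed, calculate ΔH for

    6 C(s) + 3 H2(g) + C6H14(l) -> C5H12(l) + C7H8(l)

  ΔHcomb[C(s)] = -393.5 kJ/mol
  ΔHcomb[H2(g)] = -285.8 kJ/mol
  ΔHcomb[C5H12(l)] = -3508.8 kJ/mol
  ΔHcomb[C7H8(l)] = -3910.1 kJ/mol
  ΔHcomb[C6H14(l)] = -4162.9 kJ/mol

ΔH = 37.6 kJ/mol

With combustion enthalpies, reactants minus products:
= [6·(-393.5) + 3·(-285.8) + 1·(-4162.9)] − [1·(-3508.8) + 1·(-3910.1)]
= 37.6 kJ/mol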